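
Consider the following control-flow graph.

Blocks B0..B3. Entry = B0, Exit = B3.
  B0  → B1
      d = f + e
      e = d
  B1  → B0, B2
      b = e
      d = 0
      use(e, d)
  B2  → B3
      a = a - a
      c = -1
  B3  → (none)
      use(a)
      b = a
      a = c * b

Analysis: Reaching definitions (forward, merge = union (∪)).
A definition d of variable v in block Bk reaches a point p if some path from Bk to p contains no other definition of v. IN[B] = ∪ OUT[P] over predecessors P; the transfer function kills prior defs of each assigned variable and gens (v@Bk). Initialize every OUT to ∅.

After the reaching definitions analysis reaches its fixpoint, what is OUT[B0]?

Per-block solution:
  B0: | IN={b@B1, d@B1, e@B0} | OUT={b@B1, d@B0, e@B0}
  B1: | IN={b@B1, d@B0, e@B0} | OUT={b@B1, d@B1, e@B0}
  B2: | IN={b@B1, d@B1, e@B0} | OUT={a@B2, b@B1, c@B2, d@B1, e@B0}
  B3: | IN={a@B2, b@B1, c@B2, d@B1, e@B0} | OUT={a@B3, b@B3, c@B2, d@B1, e@B0}

Merge at B0 (entry node, so the boundary value {} is joined with the incoming edge(s)): IN[B0] = {} ⊔ OUT[B1] = {b@B1, d@B1, e@B0}
Applying B0's transfer function to that IN value gives OUT[B0] (row B0 above).

Answer: {b@B1, d@B0, e@B0}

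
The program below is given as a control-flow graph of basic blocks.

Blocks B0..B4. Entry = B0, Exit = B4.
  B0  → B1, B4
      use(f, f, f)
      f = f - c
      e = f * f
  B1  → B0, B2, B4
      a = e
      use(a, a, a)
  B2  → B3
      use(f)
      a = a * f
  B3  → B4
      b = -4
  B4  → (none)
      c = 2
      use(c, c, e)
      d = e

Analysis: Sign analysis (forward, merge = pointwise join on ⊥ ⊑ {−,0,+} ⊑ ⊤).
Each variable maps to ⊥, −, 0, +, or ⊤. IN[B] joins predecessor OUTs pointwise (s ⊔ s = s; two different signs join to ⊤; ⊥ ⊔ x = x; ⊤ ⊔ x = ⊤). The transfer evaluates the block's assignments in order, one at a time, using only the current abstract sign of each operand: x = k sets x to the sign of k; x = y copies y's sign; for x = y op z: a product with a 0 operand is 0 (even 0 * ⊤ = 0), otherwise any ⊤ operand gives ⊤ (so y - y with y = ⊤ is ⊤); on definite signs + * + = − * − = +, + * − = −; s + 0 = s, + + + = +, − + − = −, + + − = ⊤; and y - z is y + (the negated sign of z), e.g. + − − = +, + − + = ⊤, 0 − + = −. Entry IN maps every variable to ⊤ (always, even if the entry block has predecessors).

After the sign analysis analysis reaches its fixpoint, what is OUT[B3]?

Per-block solution:
  B0:  IN=(all ⊤)  OUT=(all ⊤)
  B1:  IN=(all ⊤)  OUT=(all ⊤)
  B2:  IN=(all ⊤)  OUT=(all ⊤)
  B3:  IN=(all ⊤)  OUT={b:-; rest ⊤}
  B4:  IN=(all ⊤)  OUT={c:+; rest ⊤}

Merge at B3: IN[B3] = OUT[B2] = {a: ⊤, b: ⊤, c: ⊤, d: ⊤, e: ⊤, f: ⊤}
Applying B3's transfer function to that IN value gives OUT[B3] (row B3 above).

Answer: {a: ⊤, b: -, c: ⊤, d: ⊤, e: ⊤, f: ⊤}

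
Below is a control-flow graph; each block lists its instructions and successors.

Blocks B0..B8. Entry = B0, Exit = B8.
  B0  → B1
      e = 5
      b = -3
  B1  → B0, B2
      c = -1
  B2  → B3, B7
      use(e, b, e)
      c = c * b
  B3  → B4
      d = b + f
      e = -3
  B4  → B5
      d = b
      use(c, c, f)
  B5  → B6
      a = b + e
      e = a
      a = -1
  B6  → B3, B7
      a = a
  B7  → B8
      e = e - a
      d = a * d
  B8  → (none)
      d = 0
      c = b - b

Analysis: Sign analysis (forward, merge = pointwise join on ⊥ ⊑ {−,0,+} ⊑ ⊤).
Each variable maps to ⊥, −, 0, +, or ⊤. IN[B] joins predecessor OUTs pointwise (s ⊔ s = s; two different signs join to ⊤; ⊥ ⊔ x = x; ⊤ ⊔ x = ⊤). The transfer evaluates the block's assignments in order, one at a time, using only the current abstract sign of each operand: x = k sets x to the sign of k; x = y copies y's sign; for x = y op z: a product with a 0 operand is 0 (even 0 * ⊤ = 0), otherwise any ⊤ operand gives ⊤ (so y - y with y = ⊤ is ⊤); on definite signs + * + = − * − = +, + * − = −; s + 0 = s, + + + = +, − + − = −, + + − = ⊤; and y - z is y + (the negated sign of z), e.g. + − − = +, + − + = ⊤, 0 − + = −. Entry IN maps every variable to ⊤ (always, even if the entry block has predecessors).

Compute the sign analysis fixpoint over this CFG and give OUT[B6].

Answer: {a: -, b: -, c: +, d: -, e: -, f: ⊤}

Derivation:
Converged values:
  B0:  IN=(all ⊤)  OUT={b:-, e:+; rest ⊤}
  B1:  IN={b:-, e:+; rest ⊤}  OUT={b:-, c:-, e:+; rest ⊤}
  B2:  IN={b:-, c:-, e:+; rest ⊤}  OUT={b:-, c:+, e:+; rest ⊤}
  B3:  IN={b:-, c:+; rest ⊤}  OUT={b:-, c:+, e:-; rest ⊤}
  B4:  IN={b:-, c:+, e:-; rest ⊤}  OUT={b:-, c:+, d:-, e:-; rest ⊤}
  B5:  IN={b:-, c:+, d:-, e:-; rest ⊤}  OUT={a:-, b:-, c:+, d:-, e:-; rest ⊤}
  B6:  IN={a:-, b:-, c:+, d:-, e:-; rest ⊤}  OUT={a:-, b:-, c:+, d:-, e:-; rest ⊤}
  B7:  IN={b:-, c:+; rest ⊤}  OUT={b:-, c:+; rest ⊤}
  B8:  IN={b:-, c:+; rest ⊤}  OUT={b:-, d:0; rest ⊤}

Merge at B6: IN[B6] = OUT[B5] = {a: -, b: -, c: +, d: -, e: -, f: ⊤}
Applying B6's transfer function to that IN value gives OUT[B6] (row B6 above).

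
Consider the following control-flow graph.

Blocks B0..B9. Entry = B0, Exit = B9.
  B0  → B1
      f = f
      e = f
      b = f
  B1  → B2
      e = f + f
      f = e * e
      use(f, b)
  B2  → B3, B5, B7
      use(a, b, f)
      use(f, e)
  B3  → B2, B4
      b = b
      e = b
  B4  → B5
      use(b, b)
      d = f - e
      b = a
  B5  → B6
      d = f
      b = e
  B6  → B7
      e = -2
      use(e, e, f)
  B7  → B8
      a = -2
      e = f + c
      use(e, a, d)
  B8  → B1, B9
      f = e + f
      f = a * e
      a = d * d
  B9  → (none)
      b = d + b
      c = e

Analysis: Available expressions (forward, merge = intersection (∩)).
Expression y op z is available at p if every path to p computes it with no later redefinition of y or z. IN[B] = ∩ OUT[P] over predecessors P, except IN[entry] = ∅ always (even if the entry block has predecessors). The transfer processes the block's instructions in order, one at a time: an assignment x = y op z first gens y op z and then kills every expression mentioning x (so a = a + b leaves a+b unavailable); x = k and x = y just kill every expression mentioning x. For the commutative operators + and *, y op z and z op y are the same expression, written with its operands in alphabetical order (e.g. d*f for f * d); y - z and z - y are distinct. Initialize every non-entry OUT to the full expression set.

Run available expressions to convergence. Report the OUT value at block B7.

Answer: {c+f}

Working:
Converged values:
  B0: | IN={} | OUT={}
  B1: | IN={} | OUT={e*e}
  B2: | IN={} | OUT={}
  B3: | IN={} | OUT={}
  B4: | IN={} | OUT={f-e}
  B5: | IN={} | OUT={}
  B6: | IN={} | OUT={}
  B7: | IN={} | OUT={c+f}
  B8: | IN={c+f} | OUT={d*d}
  B9: | IN={d*d} | OUT={d*d}

Merge at B7: IN[B7] = OUT[B2] ∩ OUT[B6] = {}
Applying B7's transfer function to that IN value gives OUT[B7] (row B7 above).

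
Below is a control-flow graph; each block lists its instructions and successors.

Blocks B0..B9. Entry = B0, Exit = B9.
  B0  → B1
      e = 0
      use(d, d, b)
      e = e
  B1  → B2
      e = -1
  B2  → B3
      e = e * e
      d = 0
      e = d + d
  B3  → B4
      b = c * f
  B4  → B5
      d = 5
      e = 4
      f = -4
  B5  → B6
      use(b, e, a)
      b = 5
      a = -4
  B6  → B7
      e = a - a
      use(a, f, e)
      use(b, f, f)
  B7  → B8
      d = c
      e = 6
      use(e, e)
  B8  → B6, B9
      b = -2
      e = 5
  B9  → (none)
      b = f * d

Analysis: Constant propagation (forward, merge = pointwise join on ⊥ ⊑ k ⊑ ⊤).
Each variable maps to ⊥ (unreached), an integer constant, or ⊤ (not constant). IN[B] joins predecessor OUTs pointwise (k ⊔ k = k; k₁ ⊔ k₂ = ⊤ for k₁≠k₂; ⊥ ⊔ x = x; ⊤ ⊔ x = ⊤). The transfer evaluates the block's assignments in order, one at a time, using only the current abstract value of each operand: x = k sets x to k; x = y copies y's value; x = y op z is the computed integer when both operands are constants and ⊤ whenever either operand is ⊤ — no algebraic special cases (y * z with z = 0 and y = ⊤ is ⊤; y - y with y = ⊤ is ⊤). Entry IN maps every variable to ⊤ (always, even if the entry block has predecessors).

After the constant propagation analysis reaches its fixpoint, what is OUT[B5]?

Fixpoint table:
  B0:   IN=(all ⊤)   OUT={e:0; rest ⊤}
  B1:   IN={e:0; rest ⊤}   OUT={e:-1; rest ⊤}
  B2:   IN={e:-1; rest ⊤}   OUT={d:0, e:0; rest ⊤}
  B3:   IN={d:0, e:0; rest ⊤}   OUT={d:0, e:0; rest ⊤}
  B4:   IN={d:0, e:0; rest ⊤}   OUT={d:5, e:4, f:-4; rest ⊤}
  B5:   IN={d:5, e:4, f:-4; rest ⊤}   OUT={a:-4, b:5, d:5, e:4, f:-4; rest ⊤}
  B6:   IN={a:-4, f:-4; rest ⊤}   OUT={a:-4, e:0, f:-4; rest ⊤}
  B7:   IN={a:-4, e:0, f:-4; rest ⊤}   OUT={a:-4, e:6, f:-4; rest ⊤}
  B8:   IN={a:-4, e:6, f:-4; rest ⊤}   OUT={a:-4, b:-2, e:5, f:-4; rest ⊤}
  B9:   IN={a:-4, b:-2, e:5, f:-4; rest ⊤}   OUT={a:-4, e:5, f:-4; rest ⊤}

Merge at B5: IN[B5] = OUT[B4] = {a: ⊤, b: ⊤, c: ⊤, d: 5, e: 4, f: -4}
Applying B5's transfer function to that IN value gives OUT[B5] (row B5 above).

Answer: {a: -4, b: 5, c: ⊤, d: 5, e: 4, f: -4}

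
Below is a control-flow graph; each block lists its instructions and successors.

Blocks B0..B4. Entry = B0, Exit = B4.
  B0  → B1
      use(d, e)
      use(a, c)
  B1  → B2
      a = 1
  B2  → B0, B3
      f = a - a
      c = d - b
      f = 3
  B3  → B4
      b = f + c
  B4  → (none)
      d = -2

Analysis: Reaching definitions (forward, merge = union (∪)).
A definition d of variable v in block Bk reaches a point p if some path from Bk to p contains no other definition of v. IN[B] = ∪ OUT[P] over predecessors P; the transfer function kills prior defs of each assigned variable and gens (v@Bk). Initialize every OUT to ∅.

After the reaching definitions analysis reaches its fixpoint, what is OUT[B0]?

Per-block solution:
  B0:  IN={a@B1, c@B2, f@B2}  OUT={a@B1, c@B2, f@B2}
  B1:  IN={a@B1, c@B2, f@B2}  OUT={a@B1, c@B2, f@B2}
  B2:  IN={a@B1, c@B2, f@B2}  OUT={a@B1, c@B2, f@B2}
  B3:  IN={a@B1, c@B2, f@B2}  OUT={a@B1, b@B3, c@B2, f@B2}
  B4:  IN={a@B1, b@B3, c@B2, f@B2}  OUT={a@B1, b@B3, c@B2, d@B4, f@B2}

Merge at B0 (entry node, so the boundary value {} is joined with the incoming edge(s)): IN[B0] = {} ⊔ OUT[B2] = {a@B1, c@B2, f@B2}
Applying B0's transfer function to that IN value gives OUT[B0] (row B0 above).

Answer: {a@B1, c@B2, f@B2}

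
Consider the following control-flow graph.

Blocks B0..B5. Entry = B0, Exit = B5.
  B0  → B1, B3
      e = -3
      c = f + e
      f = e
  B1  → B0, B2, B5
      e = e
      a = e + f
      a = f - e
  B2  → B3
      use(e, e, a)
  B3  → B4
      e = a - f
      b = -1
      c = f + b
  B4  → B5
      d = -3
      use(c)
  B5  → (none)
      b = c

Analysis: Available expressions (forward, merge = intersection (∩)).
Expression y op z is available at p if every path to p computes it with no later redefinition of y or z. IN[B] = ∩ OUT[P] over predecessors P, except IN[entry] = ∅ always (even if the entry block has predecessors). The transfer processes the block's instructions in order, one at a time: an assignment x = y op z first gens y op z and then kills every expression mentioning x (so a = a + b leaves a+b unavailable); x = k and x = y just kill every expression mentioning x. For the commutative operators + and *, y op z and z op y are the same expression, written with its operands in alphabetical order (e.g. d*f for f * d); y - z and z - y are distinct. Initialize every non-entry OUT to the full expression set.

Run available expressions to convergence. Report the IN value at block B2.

Converged values:
  B0: | IN={} | OUT={}
  B1: | IN={} | OUT={e+f, f-e}
  B2: | IN={e+f, f-e} | OUT={e+f, f-e}
  B3: | IN={} | OUT={a-f, b+f}
  B4: | IN={a-f, b+f} | OUT={a-f, b+f}
  B5: | IN={} | OUT={}

Merge at B2: IN[B2] = OUT[B1] = {e+f, f-e}

Answer: {e+f, f-e}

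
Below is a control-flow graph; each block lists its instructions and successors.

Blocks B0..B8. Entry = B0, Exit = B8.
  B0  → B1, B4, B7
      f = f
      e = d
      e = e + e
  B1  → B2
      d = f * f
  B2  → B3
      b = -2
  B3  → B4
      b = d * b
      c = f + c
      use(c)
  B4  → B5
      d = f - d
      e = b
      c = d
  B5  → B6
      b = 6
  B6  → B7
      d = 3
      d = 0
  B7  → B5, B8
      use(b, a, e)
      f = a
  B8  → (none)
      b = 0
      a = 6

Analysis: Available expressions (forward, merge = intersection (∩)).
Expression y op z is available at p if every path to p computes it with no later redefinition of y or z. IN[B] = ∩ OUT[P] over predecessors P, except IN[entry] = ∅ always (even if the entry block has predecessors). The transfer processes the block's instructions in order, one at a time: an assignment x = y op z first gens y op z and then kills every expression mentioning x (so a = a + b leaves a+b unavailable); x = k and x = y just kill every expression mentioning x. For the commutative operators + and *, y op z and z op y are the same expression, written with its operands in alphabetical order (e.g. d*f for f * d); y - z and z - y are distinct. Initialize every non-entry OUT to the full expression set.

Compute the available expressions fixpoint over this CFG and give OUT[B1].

Answer: {f*f}

Working:
Converged values:
  B0:  IN={}  OUT={}
  B1:  IN={}  OUT={f*f}
  B2:  IN={f*f}  OUT={f*f}
  B3:  IN={f*f}  OUT={f*f}
  B4:  IN={}  OUT={}
  B5:  IN={}  OUT={}
  B6:  IN={}  OUT={}
  B7:  IN={}  OUT={}
  B8:  IN={}  OUT={}

Merge at B1: IN[B1] = OUT[B0] = {}
Applying B1's transfer function to that IN value gives OUT[B1] (row B1 above).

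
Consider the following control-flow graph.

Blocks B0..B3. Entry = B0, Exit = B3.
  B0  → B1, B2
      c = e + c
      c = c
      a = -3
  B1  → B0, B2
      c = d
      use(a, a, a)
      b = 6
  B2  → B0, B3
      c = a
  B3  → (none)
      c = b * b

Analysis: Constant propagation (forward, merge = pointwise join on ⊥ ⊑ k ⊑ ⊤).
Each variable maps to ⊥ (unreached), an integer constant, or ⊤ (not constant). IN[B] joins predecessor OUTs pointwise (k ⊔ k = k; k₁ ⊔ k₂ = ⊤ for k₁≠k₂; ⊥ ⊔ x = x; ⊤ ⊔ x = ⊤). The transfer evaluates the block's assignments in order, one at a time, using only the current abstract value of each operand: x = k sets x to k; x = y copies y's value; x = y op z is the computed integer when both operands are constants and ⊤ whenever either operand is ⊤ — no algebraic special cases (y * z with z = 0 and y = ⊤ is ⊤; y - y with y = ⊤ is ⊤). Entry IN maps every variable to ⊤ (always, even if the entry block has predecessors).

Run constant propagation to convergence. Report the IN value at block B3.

Per-block solution:
  B0:   IN=(all ⊤)   OUT={a:-3; rest ⊤}
  B1:   IN={a:-3; rest ⊤}   OUT={a:-3, b:6; rest ⊤}
  B2:   IN={a:-3; rest ⊤}   OUT={a:-3, c:-3; rest ⊤}
  B3:   IN={a:-3, c:-3; rest ⊤}   OUT={a:-3; rest ⊤}

Merge at B3: IN[B3] = OUT[B2] = {a: -3, b: ⊤, c: -3, d: ⊤, e: ⊤, f: ⊤}

Answer: {a: -3, b: ⊤, c: -3, d: ⊤, e: ⊤, f: ⊤}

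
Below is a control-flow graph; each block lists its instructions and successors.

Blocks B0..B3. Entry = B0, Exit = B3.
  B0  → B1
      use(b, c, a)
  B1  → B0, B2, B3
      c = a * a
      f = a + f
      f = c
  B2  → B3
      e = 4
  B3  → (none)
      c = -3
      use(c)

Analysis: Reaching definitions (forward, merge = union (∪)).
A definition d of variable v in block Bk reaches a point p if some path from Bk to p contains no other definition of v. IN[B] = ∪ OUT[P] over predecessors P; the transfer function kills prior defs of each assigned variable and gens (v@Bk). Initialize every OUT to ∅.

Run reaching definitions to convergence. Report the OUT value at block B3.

Answer: {c@B3, e@B2, f@B1}

Trace:
Converged values:
  B0:  IN={c@B1, f@B1}  OUT={c@B1, f@B1}
  B1:  IN={c@B1, f@B1}  OUT={c@B1, f@B1}
  B2:  IN={c@B1, f@B1}  OUT={c@B1, e@B2, f@B1}
  B3:  IN={c@B1, e@B2, f@B1}  OUT={c@B3, e@B2, f@B1}

Merge at B3: IN[B3] = OUT[B1] ⊔ OUT[B2] = {c@B1, e@B2, f@B1}
Applying B3's transfer function to that IN value gives OUT[B3] (row B3 above).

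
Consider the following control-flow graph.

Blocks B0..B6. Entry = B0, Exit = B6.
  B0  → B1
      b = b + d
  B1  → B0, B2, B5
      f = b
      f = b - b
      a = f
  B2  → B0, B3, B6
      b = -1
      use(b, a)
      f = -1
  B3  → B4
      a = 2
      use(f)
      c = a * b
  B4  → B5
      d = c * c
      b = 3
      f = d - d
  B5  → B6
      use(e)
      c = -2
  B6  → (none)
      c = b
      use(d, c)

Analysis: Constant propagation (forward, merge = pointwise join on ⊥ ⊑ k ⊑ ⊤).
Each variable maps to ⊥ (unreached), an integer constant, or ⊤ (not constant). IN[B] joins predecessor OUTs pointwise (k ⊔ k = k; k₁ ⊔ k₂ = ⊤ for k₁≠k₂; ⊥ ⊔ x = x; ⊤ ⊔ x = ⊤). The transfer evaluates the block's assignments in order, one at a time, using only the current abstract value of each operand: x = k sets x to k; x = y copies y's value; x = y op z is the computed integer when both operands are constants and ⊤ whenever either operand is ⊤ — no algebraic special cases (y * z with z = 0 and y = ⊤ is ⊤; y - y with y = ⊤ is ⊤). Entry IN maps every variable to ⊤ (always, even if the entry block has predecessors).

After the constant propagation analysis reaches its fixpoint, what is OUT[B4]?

Converged values:
  B0:   IN=(all ⊤)   OUT=(all ⊤)
  B1:   IN=(all ⊤)   OUT=(all ⊤)
  B2:   IN=(all ⊤)   OUT={b:-1, f:-1; rest ⊤}
  B3:   IN={b:-1, f:-1; rest ⊤}   OUT={a:2, b:-1, c:-2, f:-1; rest ⊤}
  B4:   IN={a:2, b:-1, c:-2, f:-1; rest ⊤}   OUT={a:2, b:3, c:-2, d:4, f:0; rest ⊤}
  B5:   IN=(all ⊤)   OUT={c:-2; rest ⊤}
  B6:   IN=(all ⊤)   OUT=(all ⊤)

Merge at B4: IN[B4] = OUT[B3] = {a: 2, b: -1, c: -2, d: ⊤, e: ⊤, f: -1}
Applying B4's transfer function to that IN value gives OUT[B4] (row B4 above).

Answer: {a: 2, b: 3, c: -2, d: 4, e: ⊤, f: 0}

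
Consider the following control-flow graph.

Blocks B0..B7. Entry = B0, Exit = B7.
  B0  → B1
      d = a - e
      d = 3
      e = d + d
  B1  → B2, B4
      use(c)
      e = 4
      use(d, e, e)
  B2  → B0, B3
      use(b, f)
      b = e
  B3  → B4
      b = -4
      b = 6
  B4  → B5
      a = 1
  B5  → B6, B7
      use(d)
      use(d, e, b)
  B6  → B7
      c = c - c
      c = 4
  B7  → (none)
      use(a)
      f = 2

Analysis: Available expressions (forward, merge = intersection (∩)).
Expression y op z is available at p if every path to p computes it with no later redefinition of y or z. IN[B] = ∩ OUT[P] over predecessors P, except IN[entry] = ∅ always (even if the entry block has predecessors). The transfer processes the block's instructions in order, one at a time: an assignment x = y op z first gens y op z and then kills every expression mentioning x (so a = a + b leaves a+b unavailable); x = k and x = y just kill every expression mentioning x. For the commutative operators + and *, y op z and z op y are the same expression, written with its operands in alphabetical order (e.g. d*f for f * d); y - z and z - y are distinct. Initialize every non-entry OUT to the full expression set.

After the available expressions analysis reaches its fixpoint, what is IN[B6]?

Per-block solution:
  B0: | IN={} | OUT={d+d}
  B1: | IN={d+d} | OUT={d+d}
  B2: | IN={d+d} | OUT={d+d}
  B3: | IN={d+d} | OUT={d+d}
  B4: | IN={d+d} | OUT={d+d}
  B5: | IN={d+d} | OUT={d+d}
  B6: | IN={d+d} | OUT={d+d}
  B7: | IN={d+d} | OUT={d+d}

Merge at B6: IN[B6] = OUT[B5] = {d+d}

Answer: {d+d}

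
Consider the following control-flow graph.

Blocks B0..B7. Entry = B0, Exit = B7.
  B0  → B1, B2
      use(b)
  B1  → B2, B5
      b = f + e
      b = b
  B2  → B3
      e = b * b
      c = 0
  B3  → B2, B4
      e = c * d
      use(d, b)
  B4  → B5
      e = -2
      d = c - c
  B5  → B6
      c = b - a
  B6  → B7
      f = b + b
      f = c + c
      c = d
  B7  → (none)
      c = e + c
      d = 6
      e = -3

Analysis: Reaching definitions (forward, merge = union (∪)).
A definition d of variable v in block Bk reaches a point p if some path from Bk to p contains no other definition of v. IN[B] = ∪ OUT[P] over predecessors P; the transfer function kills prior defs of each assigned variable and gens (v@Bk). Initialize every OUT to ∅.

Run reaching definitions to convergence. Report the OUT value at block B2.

Answer: {b@B1, c@B2, e@B2}

Working:
Per-block solution:
  B0:  IN={}  OUT={}
  B1:  IN={}  OUT={b@B1}
  B2:  IN={b@B1, c@B2, e@B3}  OUT={b@B1, c@B2, e@B2}
  B3:  IN={b@B1, c@B2, e@B2}  OUT={b@B1, c@B2, e@B3}
  B4:  IN={b@B1, c@B2, e@B3}  OUT={b@B1, c@B2, d@B4, e@B4}
  B5:  IN={b@B1, c@B2, d@B4, e@B4}  OUT={b@B1, c@B5, d@B4, e@B4}
  B6:  IN={b@B1, c@B5, d@B4, e@B4}  OUT={b@B1, c@B6, d@B4, e@B4, f@B6}
  B7:  IN={b@B1, c@B6, d@B4, e@B4, f@B6}  OUT={b@B1, c@B7, d@B7, e@B7, f@B6}

Merge at B2: IN[B2] = OUT[B0] ⊔ OUT[B1] ⊔ OUT[B3] = {b@B1, c@B2, e@B3}
Applying B2's transfer function to that IN value gives OUT[B2] (row B2 above).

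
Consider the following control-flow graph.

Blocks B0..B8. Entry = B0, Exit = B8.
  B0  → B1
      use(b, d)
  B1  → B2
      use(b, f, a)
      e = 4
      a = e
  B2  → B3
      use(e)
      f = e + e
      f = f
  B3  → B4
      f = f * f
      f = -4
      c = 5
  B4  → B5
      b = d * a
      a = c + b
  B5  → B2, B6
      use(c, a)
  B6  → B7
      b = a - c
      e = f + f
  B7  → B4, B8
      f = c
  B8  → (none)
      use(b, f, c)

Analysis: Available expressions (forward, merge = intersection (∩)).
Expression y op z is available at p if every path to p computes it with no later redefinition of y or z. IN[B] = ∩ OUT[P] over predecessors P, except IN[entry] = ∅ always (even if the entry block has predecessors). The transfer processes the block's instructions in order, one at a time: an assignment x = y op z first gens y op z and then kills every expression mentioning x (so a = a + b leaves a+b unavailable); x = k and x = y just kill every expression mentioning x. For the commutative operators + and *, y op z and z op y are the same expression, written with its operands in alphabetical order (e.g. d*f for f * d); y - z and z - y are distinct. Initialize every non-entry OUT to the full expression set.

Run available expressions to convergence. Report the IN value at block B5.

Converged values:
  B0:  IN={}  OUT={}
  B1:  IN={}  OUT={}
  B2:  IN={}  OUT={e+e}
  B3:  IN={e+e}  OUT={e+e}
  B4:  IN={}  OUT={b+c}
  B5:  IN={b+c}  OUT={b+c}
  B6:  IN={b+c}  OUT={a-c, f+f}
  B7:  IN={a-c, f+f}  OUT={a-c}
  B8:  IN={a-c}  OUT={a-c}

Merge at B5: IN[B5] = OUT[B4] = {b+c}

Answer: {b+c}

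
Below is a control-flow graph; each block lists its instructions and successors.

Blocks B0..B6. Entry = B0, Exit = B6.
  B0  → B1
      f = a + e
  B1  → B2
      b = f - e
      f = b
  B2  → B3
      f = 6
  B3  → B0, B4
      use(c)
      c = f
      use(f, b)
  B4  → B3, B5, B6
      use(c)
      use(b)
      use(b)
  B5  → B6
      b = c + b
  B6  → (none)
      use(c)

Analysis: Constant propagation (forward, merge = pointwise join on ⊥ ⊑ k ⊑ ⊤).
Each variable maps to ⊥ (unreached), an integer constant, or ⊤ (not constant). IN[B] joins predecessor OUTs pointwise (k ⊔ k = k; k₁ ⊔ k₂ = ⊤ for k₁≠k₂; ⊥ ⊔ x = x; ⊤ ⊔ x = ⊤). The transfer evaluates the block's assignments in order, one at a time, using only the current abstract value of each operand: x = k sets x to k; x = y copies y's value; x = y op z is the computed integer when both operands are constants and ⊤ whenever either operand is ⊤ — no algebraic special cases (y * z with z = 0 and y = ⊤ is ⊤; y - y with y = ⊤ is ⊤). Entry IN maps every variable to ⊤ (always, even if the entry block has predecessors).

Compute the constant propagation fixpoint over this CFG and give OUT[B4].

Converged values:
  B0: | IN=(all ⊤) | OUT=(all ⊤)
  B1: | IN=(all ⊤) | OUT=(all ⊤)
  B2: | IN=(all ⊤) | OUT={f:6; rest ⊤}
  B3: | IN={f:6; rest ⊤} | OUT={c:6, f:6; rest ⊤}
  B4: | IN={c:6, f:6; rest ⊤} | OUT={c:6, f:6; rest ⊤}
  B5: | IN={c:6, f:6; rest ⊤} | OUT={c:6, f:6; rest ⊤}
  B6: | IN={c:6, f:6; rest ⊤} | OUT={c:6, f:6; rest ⊤}

Merge at B4: IN[B4] = OUT[B3] = {a: ⊤, b: ⊤, c: 6, d: ⊤, e: ⊤, f: 6}
Applying B4's transfer function to that IN value gives OUT[B4] (row B4 above).

Answer: {a: ⊤, b: ⊤, c: 6, d: ⊤, e: ⊤, f: 6}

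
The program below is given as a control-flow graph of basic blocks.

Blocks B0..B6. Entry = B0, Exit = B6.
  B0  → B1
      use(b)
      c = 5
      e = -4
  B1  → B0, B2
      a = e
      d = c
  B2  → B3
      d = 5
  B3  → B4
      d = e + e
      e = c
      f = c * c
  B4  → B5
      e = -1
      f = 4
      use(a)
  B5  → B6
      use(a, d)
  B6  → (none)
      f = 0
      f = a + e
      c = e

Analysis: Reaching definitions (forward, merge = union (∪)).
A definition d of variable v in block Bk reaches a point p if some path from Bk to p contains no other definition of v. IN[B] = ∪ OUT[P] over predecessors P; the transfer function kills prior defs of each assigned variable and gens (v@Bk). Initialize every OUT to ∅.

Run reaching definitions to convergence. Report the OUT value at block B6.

Answer: {a@B1, c@B6, d@B3, e@B4, f@B6}

Working:
Converged values:
  B0:   IN={a@B1, c@B0, d@B1, e@B0}   OUT={a@B1, c@B0, d@B1, e@B0}
  B1:   IN={a@B1, c@B0, d@B1, e@B0}   OUT={a@B1, c@B0, d@B1, e@B0}
  B2:   IN={a@B1, c@B0, d@B1, e@B0}   OUT={a@B1, c@B0, d@B2, e@B0}
  B3:   IN={a@B1, c@B0, d@B2, e@B0}   OUT={a@B1, c@B0, d@B3, e@B3, f@B3}
  B4:   IN={a@B1, c@B0, d@B3, e@B3, f@B3}   OUT={a@B1, c@B0, d@B3, e@B4, f@B4}
  B5:   IN={a@B1, c@B0, d@B3, e@B4, f@B4}   OUT={a@B1, c@B0, d@B3, e@B4, f@B4}
  B6:   IN={a@B1, c@B0, d@B3, e@B4, f@B4}   OUT={a@B1, c@B6, d@B3, e@B4, f@B6}

Merge at B6: IN[B6] = OUT[B5] = {a@B1, c@B0, d@B3, e@B4, f@B4}
Applying B6's transfer function to that IN value gives OUT[B6] (row B6 above).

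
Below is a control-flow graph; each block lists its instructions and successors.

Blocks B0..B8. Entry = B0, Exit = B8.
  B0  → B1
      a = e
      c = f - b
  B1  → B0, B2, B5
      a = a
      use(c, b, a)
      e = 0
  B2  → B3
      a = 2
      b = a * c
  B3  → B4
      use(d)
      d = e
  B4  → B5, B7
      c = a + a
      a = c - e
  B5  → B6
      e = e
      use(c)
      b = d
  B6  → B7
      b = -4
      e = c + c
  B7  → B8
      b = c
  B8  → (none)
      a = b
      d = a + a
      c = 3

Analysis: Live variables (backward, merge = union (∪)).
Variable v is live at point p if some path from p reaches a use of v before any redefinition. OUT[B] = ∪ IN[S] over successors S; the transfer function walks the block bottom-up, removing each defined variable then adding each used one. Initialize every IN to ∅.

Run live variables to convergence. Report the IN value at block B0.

Converged values:
  B0:   IN={b, d, e, f}   OUT={a, b, c, d, f}
  B1:   IN={a, b, c, d, f}   OUT={b, c, d, e, f}
  B2:   IN={c, d, e}   OUT={a, d, e}
  B3:   IN={a, d, e}   OUT={a, d, e}
  B4:   IN={a, d, e}   OUT={c, d, e}
  B5:   IN={c, d, e}   OUT={c}
  B6:   IN={c}   OUT={c}
  B7:   IN={c}   OUT={b}
  B8:   IN={b}   OUT={}

Merge at B0: OUT[B0] = IN[B1] = {a, b, c, d, f}
Applying B0's transfer function to that OUT value gives IN[B0] (row B0 above).

Answer: {b, d, e, f}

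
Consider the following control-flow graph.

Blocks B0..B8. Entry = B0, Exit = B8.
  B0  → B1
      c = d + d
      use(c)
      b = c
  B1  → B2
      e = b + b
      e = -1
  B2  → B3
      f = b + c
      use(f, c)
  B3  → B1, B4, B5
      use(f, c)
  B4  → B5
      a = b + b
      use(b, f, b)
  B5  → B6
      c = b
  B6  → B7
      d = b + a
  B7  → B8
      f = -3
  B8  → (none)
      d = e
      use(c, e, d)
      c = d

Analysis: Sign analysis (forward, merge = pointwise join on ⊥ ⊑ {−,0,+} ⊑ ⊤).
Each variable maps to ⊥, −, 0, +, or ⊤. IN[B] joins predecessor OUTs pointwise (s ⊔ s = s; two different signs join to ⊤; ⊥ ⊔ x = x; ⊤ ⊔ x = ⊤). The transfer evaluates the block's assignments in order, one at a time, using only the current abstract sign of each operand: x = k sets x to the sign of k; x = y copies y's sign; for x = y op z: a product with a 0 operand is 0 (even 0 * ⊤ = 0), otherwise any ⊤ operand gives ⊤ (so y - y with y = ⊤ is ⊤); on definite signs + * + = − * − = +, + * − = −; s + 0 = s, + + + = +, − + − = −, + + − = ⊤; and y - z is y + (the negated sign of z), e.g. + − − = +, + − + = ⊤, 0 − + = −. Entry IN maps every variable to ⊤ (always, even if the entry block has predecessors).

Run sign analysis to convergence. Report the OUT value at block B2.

Answer: {a: ⊤, b: ⊤, c: ⊤, d: ⊤, e: -, f: ⊤}

Trace:
Converged values:
  B0:   IN=(all ⊤)   OUT=(all ⊤)
  B1:   IN=(all ⊤)   OUT={e:-; rest ⊤}
  B2:   IN={e:-; rest ⊤}   OUT={e:-; rest ⊤}
  B3:   IN={e:-; rest ⊤}   OUT={e:-; rest ⊤}
  B4:   IN={e:-; rest ⊤}   OUT={e:-; rest ⊤}
  B5:   IN={e:-; rest ⊤}   OUT={e:-; rest ⊤}
  B6:   IN={e:-; rest ⊤}   OUT={e:-; rest ⊤}
  B7:   IN={e:-; rest ⊤}   OUT={e:-, f:-; rest ⊤}
  B8:   IN={e:-, f:-; rest ⊤}   OUT={c:-, d:-, e:-, f:-; rest ⊤}

Merge at B2: IN[B2] = OUT[B1] = {a: ⊤, b: ⊤, c: ⊤, d: ⊤, e: -, f: ⊤}
Applying B2's transfer function to that IN value gives OUT[B2] (row B2 above).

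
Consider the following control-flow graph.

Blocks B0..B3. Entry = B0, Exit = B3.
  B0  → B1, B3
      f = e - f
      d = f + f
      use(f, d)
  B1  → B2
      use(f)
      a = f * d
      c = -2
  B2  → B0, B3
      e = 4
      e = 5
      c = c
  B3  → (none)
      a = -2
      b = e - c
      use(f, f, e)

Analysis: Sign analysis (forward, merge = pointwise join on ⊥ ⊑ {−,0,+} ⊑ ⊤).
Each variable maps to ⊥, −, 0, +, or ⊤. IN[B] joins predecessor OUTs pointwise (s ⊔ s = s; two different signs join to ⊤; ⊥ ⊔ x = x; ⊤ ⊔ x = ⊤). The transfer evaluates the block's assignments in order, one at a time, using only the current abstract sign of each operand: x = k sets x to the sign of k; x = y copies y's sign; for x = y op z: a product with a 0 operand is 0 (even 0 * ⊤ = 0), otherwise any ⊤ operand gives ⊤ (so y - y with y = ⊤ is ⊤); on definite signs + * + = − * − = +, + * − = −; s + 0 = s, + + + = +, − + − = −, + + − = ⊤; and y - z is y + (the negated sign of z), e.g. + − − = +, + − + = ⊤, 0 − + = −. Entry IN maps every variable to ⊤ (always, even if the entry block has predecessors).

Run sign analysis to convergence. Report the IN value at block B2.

Answer: {a: ⊤, b: ⊤, c: -, d: ⊤, e: ⊤, f: ⊤}

Working:
Converged values:
  B0:  IN=(all ⊤)  OUT=(all ⊤)
  B1:  IN=(all ⊤)  OUT={c:-; rest ⊤}
  B2:  IN={c:-; rest ⊤}  OUT={c:-, e:+; rest ⊤}
  B3:  IN=(all ⊤)  OUT={a:-; rest ⊤}

Merge at B2: IN[B2] = OUT[B1] = {a: ⊤, b: ⊤, c: -, d: ⊤, e: ⊤, f: ⊤}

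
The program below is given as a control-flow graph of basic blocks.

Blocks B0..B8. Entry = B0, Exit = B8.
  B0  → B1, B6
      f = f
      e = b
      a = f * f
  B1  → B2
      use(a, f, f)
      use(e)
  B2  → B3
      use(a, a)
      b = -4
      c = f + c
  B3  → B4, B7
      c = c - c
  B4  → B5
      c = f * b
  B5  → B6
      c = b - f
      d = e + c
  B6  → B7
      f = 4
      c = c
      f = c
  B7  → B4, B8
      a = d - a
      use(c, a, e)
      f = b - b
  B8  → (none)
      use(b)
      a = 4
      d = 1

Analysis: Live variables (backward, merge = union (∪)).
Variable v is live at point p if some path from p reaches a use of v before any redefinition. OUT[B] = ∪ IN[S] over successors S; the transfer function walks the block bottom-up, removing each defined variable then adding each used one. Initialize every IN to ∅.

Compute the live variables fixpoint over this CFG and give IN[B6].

Answer: {a, b, c, d, e}

Derivation:
Fixpoint table:
  B0:  IN={b, c, d, f}  OUT={a, b, c, d, e, f}
  B1:  IN={a, c, d, e, f}  OUT={a, c, d, e, f}
  B2:  IN={a, c, d, e, f}  OUT={a, b, c, d, e, f}
  B3:  IN={a, b, c, d, e, f}  OUT={a, b, c, d, e, f}
  B4:  IN={a, b, e, f}  OUT={a, b, e, f}
  B5:  IN={a, b, e, f}  OUT={a, b, c, d, e}
  B6:  IN={a, b, c, d, e}  OUT={a, b, c, d, e}
  B7:  IN={a, b, c, d, e}  OUT={a, b, e, f}
  B8:  IN={b}  OUT={}

Merge at B6: OUT[B6] = IN[B7] = {a, b, c, d, e}
Applying B6's transfer function to that OUT value gives IN[B6] (row B6 above).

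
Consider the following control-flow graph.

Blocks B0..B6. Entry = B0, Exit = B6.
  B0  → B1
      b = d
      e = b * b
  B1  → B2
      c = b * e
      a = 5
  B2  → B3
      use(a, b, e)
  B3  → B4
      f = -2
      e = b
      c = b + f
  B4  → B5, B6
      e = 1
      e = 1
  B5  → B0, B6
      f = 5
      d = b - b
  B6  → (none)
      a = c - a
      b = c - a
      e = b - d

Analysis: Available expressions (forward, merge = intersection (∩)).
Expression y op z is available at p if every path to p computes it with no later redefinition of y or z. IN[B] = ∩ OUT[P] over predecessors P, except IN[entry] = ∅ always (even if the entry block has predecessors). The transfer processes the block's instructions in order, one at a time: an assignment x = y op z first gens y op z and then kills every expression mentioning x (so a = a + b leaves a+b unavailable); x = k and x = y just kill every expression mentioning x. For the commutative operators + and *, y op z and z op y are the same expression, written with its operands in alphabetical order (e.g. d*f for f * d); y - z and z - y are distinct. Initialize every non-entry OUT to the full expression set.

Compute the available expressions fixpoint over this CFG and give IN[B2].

Answer: {b*b, b*e}

Trace:
Per-block solution:
  B0:   IN={}   OUT={b*b}
  B1:   IN={b*b}   OUT={b*b, b*e}
  B2:   IN={b*b, b*e}   OUT={b*b, b*e}
  B3:   IN={b*b, b*e}   OUT={b*b, b+f}
  B4:   IN={b*b, b+f}   OUT={b*b, b+f}
  B5:   IN={b*b, b+f}   OUT={b*b, b-b}
  B6:   IN={b*b}   OUT={b-d, c-a}

Merge at B2: IN[B2] = OUT[B1] = {b*b, b*e}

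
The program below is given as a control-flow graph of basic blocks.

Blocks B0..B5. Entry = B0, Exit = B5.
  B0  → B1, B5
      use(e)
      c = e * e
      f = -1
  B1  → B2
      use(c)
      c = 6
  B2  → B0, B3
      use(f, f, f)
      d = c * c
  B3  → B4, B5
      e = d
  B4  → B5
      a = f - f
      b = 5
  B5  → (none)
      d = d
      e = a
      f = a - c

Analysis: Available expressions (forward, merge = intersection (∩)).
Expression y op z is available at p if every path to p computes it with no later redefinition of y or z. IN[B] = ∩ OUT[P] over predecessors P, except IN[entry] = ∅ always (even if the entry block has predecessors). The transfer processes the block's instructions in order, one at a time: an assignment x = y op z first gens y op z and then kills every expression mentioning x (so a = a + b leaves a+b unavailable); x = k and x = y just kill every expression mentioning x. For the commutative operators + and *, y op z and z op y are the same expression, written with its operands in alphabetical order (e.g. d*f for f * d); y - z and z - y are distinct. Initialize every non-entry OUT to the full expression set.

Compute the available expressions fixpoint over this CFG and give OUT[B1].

Answer: {e*e}

Trace:
Fixpoint table:
  B0:   IN={}   OUT={e*e}
  B1:   IN={e*e}   OUT={e*e}
  B2:   IN={e*e}   OUT={c*c, e*e}
  B3:   IN={c*c, e*e}   OUT={c*c}
  B4:   IN={c*c}   OUT={c*c, f-f}
  B5:   IN={}   OUT={a-c}

Merge at B1: IN[B1] = OUT[B0] = {e*e}
Applying B1's transfer function to that IN value gives OUT[B1] (row B1 above).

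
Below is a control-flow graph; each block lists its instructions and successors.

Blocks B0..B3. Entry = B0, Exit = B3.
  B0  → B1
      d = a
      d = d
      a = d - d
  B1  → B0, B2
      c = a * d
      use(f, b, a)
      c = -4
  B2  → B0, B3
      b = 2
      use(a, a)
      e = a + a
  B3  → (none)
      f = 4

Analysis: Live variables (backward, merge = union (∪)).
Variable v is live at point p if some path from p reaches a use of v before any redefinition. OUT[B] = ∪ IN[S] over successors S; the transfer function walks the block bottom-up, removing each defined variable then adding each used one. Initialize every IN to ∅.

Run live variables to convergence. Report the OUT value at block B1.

Converged values:
  B0: | IN={a, b, f} | OUT={a, b, d, f}
  B1: | IN={a, b, d, f} | OUT={a, b, f}
  B2: | IN={a, f} | OUT={a, b, f}
  B3: | IN={} | OUT={}

Merge at B1: OUT[B1] = IN[B0] ⊔ IN[B2] = {a, b, f}

Answer: {a, b, f}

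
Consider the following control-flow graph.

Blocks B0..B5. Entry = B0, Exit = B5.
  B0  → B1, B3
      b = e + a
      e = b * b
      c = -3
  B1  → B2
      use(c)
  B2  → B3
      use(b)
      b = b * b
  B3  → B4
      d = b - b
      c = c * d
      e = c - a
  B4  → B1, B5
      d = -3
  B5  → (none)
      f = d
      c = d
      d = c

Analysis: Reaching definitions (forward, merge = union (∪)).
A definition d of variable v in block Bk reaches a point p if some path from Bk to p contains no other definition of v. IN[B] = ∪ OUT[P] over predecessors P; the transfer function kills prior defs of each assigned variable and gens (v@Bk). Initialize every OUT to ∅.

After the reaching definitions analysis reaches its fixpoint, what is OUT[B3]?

Answer: {b@B0, b@B2, c@B3, d@B3, e@B3}

Working:
Fixpoint table:
  B0:   IN={}   OUT={b@B0, c@B0, e@B0}
  B1:   IN={b@B0, b@B2, c@B0, c@B3, d@B4, e@B0, e@B3}   OUT={b@B0, b@B2, c@B0, c@B3, d@B4, e@B0, e@B3}
  B2:   IN={b@B0, b@B2, c@B0, c@B3, d@B4, e@B0, e@B3}   OUT={b@B2, c@B0, c@B3, d@B4, e@B0, e@B3}
  B3:   IN={b@B0, b@B2, c@B0, c@B3, d@B4, e@B0, e@B3}   OUT={b@B0, b@B2, c@B3, d@B3, e@B3}
  B4:   IN={b@B0, b@B2, c@B3, d@B3, e@B3}   OUT={b@B0, b@B2, c@B3, d@B4, e@B3}
  B5:   IN={b@B0, b@B2, c@B3, d@B4, e@B3}   OUT={b@B0, b@B2, c@B5, d@B5, e@B3, f@B5}

Merge at B3: IN[B3] = OUT[B0] ⊔ OUT[B2] = {b@B0, b@B2, c@B0, c@B3, d@B4, e@B0, e@B3}
Applying B3's transfer function to that IN value gives OUT[B3] (row B3 above).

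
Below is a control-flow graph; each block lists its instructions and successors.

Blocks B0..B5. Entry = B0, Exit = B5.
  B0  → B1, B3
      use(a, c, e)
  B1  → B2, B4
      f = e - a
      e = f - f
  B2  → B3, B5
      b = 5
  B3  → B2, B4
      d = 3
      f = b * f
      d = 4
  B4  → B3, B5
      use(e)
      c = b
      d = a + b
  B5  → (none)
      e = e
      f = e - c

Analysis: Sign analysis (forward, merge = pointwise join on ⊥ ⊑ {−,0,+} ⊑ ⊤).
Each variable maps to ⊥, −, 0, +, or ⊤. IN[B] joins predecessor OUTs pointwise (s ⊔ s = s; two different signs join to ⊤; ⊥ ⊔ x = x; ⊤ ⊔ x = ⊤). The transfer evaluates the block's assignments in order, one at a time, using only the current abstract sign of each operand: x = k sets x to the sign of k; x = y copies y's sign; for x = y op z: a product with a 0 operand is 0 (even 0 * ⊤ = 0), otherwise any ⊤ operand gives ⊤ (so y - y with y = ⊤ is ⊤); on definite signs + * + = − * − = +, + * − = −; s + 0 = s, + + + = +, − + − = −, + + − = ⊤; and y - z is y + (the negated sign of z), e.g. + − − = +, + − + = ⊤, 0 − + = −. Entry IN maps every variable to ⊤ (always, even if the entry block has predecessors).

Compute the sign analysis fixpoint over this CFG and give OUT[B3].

Fixpoint table:
  B0:   IN=(all ⊤)   OUT=(all ⊤)
  B1:   IN=(all ⊤)   OUT=(all ⊤)
  B2:   IN=(all ⊤)   OUT={b:+; rest ⊤}
  B3:   IN=(all ⊤)   OUT={d:+; rest ⊤}
  B4:   IN=(all ⊤)   OUT=(all ⊤)
  B5:   IN=(all ⊤)   OUT=(all ⊤)

Merge at B3: IN[B3] = OUT[B0] ⊔ OUT[B2] ⊔ OUT[B4] = {a: ⊤, b: ⊤, c: ⊤, d: ⊤, e: ⊤, f: ⊤}
Applying B3's transfer function to that IN value gives OUT[B3] (row B3 above).

Answer: {a: ⊤, b: ⊤, c: ⊤, d: +, e: ⊤, f: ⊤}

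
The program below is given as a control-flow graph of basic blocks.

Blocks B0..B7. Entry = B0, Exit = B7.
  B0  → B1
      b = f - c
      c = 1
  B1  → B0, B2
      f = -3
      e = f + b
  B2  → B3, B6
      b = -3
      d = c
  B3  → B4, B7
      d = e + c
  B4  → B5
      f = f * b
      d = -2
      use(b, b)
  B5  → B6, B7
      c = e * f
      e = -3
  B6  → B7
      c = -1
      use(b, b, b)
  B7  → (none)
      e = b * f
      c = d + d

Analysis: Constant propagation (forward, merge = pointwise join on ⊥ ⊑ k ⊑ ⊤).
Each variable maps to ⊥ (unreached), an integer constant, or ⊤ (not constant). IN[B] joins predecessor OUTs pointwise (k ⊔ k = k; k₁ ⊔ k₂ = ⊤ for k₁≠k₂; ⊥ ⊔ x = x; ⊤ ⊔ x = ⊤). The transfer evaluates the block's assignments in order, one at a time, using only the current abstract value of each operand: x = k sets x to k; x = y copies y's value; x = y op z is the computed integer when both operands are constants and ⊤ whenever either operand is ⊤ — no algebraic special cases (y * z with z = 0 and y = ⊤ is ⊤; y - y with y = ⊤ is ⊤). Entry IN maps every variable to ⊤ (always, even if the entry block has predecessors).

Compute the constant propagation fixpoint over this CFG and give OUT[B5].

Answer: {a: ⊤, b: -3, c: ⊤, d: -2, e: -3, f: 9}

Working:
Fixpoint table:
  B0:  IN=(all ⊤)  OUT={c:1; rest ⊤}
  B1:  IN={c:1; rest ⊤}  OUT={c:1, f:-3; rest ⊤}
  B2:  IN={c:1, f:-3; rest ⊤}  OUT={b:-3, c:1, d:1, f:-3; rest ⊤}
  B3:  IN={b:-3, c:1, d:1, f:-3; rest ⊤}  OUT={b:-3, c:1, f:-3; rest ⊤}
  B4:  IN={b:-3, c:1, f:-3; rest ⊤}  OUT={b:-3, c:1, d:-2, f:9; rest ⊤}
  B5:  IN={b:-3, c:1, d:-2, f:9; rest ⊤}  OUT={b:-3, d:-2, e:-3, f:9; rest ⊤}
  B6:  IN={b:-3; rest ⊤}  OUT={b:-3, c:-1; rest ⊤}
  B7:  IN={b:-3; rest ⊤}  OUT={b:-3; rest ⊤}

Merge at B5: IN[B5] = OUT[B4] = {a: ⊤, b: -3, c: 1, d: -2, e: ⊤, f: 9}
Applying B5's transfer function to that IN value gives OUT[B5] (row B5 above).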